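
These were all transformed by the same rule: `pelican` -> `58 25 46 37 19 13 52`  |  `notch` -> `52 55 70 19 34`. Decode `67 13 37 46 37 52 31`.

sailing

Each letter becomes 3×(its alphabet position, a=1..z=26) + 10.
Undoing it on 67 13 37 46 37 52 31: 67→(67−10)÷3=19=s, 13→(13−10)÷3=1=a, 37→(37−10)÷3=9=i, 46→(46−10)÷3=12=l, 37→(37−10)÷3=9=i, 52→(52−10)÷3=14=n, 31→(31−10)÷3=7=g.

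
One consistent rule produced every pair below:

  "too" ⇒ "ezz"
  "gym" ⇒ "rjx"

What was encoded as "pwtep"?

Compare letters: t→e is +11, o→z is +11, o→z is +11 — a constant shift. Every letter moves 11 places later in the alphabet, wrapping around z→a.
Reversing it on pwtep: p−11=e, w−11=l, t−11=i, e−11=t, p−11=e.

elite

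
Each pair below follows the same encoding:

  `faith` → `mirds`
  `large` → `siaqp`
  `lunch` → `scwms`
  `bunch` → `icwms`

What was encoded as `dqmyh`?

widow

In faith: f→m is +7, a→i is +8, i→r is +9, t→d is +10 — the shift increases by 1 each position. The shift increases by 1 at each position, starting from +7: 7, 8, 9, ….
Reversing it on dqmyh: d−7=w, q−8=i, m−9=d, y−10=o, h−11=w.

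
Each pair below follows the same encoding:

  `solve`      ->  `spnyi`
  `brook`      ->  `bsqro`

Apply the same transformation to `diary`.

In solve: s→s is +0, o→p is +1, l→n is +2, v→y is +3 — the shift increases by 1 each position. Each letter shifts forward by its position index (0, 1, 2, …) — the shift grows by one for each successive letter.
Applying it to diary: d+0=d, i+1=j, a+2=c, r+3=u, y+4=c.

djcuc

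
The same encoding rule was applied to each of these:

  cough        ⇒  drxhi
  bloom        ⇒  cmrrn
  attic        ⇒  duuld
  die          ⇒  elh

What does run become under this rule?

The shift depends on letter class: consonant c→d is +1, but vowel o→r is +3. The rule splits by letter class: vowels +3, consonants +1.
For run: r(cons)+1=s, u(vowel)+3=x, n(cons)+1=o.

sxo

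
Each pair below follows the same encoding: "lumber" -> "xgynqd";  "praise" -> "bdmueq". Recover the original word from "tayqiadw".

homework

Compare letters: l→x is +12, u→g is +12, m→y is +12 — a constant shift. Every letter moves 12 places later in the alphabet, wrapping around z→a.
Reversing it on tayqiadw: t−12=h, a−12=o, y−12=m, q−12=e, i−12=w, a−12=o, d−12=r, w−12=k.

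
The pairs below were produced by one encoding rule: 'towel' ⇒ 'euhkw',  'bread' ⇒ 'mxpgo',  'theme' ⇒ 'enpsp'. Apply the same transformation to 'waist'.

hgtye

Shifts by position in towel: pos 0: t→e (+11), pos 1: o→u (+6), pos 2: w→h (+11), pos 3: e→k (+6) — repeating every 2. A repeating key of period 2 is used — shifts +11, +6 over and over.
Applying it to waist: w+11=h, a+6=g, i+11=t, s+6=y, t+11=e.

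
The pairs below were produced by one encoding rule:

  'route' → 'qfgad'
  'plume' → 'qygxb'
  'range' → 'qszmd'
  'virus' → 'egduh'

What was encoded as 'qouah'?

The output letters match the input read backwards, each shifted +12: route reversed is etuor. Two steps: reverse the string, then apply a Caesar shift of +12.
Reversing it on qouah: shift back: q−12=e, o−12=c, u−12=i, a−12=o, h−12=v → eciov; then reverse → voice.

voice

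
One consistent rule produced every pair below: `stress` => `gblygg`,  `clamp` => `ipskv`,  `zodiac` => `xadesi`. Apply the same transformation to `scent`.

giyfb

s(18)→g(6) and t(19)→b(1) fit y≡21x+18 (mod 26); the inverse of 21 mod 26 is 5. Treating letters as 0–25, the rule is x ↦ 21x + 18 (mod 26).
On scent: s(18)→21·18+18≡6=g; c(2)→21·2+18≡8=i; e(4)→21·4+18≡24=y; n(13)→21·13+18≡5=f; t(19)→21·19+18≡1=b (all mod 26).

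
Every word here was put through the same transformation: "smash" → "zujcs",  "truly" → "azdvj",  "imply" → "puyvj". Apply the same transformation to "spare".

In smash: s→z is +7, m→u is +8, a→j is +9, s→c is +10 — the shift increases by 1 each position. The shift increases by 1 at each position, starting from +7: 7, 8, 9, ….
For spare: s+7=z, p+8=x, a+9=j, r+10=b, e+11=p.

zxjbp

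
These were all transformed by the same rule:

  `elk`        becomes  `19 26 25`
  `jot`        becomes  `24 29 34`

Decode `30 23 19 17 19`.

piece

Letters become their 1-based position plus 14 (so a→15, b→16, …).
Undoing it on 30 23 19 17 19: 30→(30−14)÷1=16=p, 23→(23−14)÷1=9=i, 19→(19−14)÷1=5=e, 17→(17−14)÷1=3=c, 19→(19−14)÷1=5=e.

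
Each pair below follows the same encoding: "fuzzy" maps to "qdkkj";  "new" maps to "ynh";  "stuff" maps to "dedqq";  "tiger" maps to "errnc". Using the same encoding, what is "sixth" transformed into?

dries

The shift depends on letter class: consonant f→q is +11, but vowel u→d is +9. The rule splits by letter class: vowels +9, consonants +11.
For sixth: s(cons)+11=d, i(vowel)+9=r, x(cons)+11=i, t(cons)+11=e, h(cons)+11=s.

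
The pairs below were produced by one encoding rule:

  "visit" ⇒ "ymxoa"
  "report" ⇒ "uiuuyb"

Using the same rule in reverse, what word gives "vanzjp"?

switch

The shift increases by 1 at each position, starting from +3: 3, 4, 5, ….
Undoing it on vanzjp: v−3=s, a−4=w, n−5=i, z−6=t, j−7=c, p−8=h.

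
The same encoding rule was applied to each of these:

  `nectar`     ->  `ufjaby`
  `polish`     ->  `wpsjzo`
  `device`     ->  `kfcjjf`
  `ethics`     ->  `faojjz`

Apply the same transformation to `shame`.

The shift depends on letter class: consonant n→u is +7, but vowel e→f is +1. Vowels shift forward by 1 and consonants shift forward by 7.
Applying it to shame: s(cons)+7=z, h(cons)+7=o, a(vowel)+1=b, m(cons)+7=t, e(vowel)+1=f.

zobtf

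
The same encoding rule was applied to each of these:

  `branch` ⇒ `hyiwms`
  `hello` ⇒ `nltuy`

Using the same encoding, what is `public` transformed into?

vbjusn

In branch: b→h is +6, r→y is +7, a→i is +8, n→w is +9 — the shift increases by 1 each position. Letter i (0-indexed) is shifted by i+6, so successive shifts are 6, 7, 8, ….
On public: p+6=v, u+7=b, b+8=j, l+9=u, i+10=s, c+11=n.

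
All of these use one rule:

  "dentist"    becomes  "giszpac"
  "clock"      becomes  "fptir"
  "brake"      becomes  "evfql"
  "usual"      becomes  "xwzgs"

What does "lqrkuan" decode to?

Each letter shifts forward by (position + 3), i.e. 3, 4, 5, … — the shift grows by one for each successive letter.
Undoing it on lqrkuan: l−3=i, q−4=m, r−5=m, k−6=e, u−7=n, a−8=s, n−9=e.

immense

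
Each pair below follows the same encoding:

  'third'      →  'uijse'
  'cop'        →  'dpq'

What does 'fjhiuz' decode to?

eighty

Compare letters: t→u is +1, h→i is +1, i→j is +1 — a constant shift. This is a Caesar cipher with shift 1.
Decoding fjhiuz: f−1=e, j−1=i, h−1=g, i−1=h, u−1=t, z−1=y.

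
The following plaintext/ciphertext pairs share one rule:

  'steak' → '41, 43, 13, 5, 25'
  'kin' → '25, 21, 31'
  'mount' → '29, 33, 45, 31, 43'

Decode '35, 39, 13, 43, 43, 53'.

Each letter becomes 2×(its alphabet position, a=1..z=26) + 3.
Reversing it on 35, 39, 13, 43, 43, 53: 35→(35−3)÷2=16=p, 39→(39−3)÷2=18=r, 13→(13−3)÷2=5=e, 43→(43−3)÷2=20=t, 43→(43−3)÷2=20=t, 53→(53−3)÷2=25=y.

pretty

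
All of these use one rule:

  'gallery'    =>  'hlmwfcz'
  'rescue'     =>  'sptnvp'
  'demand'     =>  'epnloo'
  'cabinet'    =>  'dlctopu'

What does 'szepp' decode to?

Shifts by position in gallery: pos 0: g→h (+1), pos 1: a→l (+11), pos 2: l→m (+1), pos 3: l→w (+11) — repeating every 2. The shifts repeat in a cycle of length 2: positions 0,1,… shift by +1, +11, then the pattern repeats.
Decoding szepp: s−1=r, z−11=o, e−1=d, p−11=e, p−1=o.

rodeo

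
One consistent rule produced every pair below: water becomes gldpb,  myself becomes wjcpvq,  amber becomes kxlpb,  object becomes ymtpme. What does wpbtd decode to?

Shifts by position in water: pos 0: w→g (+10), pos 1: a→l (+11), pos 2: t→d (+10), pos 3: e→p (+11) — repeating every 2. It's a Vigenère-style cipher with numeric key [10,11]: position i shifts by key[i mod 2].
Reversing it on wpbtd: w−10=m, p−11=e, b−10=r, t−11=i, d−10=t.

merit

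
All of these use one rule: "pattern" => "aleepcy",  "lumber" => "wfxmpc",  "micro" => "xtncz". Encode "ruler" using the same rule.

Compare letters: p→a is +11, a→l is +11, t→e is +11 — a constant shift. Every letter moves 11 places later in the alphabet, wrapping around z→a.
For ruler: r+11=c, u+11=f, l+11=w, e+11=p, r+11=c.

cfwpc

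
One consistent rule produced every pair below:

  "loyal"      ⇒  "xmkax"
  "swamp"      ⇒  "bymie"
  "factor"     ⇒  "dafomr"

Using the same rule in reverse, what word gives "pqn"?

Read the word backwards and shift each letter +12.
Reversing it on pqn: shift back: p−12=d, q−12=e, n−12=b → deb; then reverse → bed.

bed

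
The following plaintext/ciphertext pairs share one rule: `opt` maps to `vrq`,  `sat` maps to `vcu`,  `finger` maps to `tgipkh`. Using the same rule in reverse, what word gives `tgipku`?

singer

The output letters match the input read backwards, each shifted +2: opt reversed is tpo. Two steps: reverse the string, then apply a Caesar shift of +2.
Decoding tgipku: shift back: t−2=r, g−2=e, i−2=g, p−2=n, k−2=i, u−2=s → regnis; then reverse → singer.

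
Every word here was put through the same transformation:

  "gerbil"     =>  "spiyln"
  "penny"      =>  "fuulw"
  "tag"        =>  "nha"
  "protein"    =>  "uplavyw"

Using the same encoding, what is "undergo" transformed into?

vnylkub

The output letters match the input read backwards, each shifted +7: gerbil reversed is libreg. Read the word backwards and shift each letter +7.
On undergo: reverse → ogrednu; then shift: o+7=v, g+7=n, r+7=y, e+7=l, d+7=k, n+7=u, u+7=b.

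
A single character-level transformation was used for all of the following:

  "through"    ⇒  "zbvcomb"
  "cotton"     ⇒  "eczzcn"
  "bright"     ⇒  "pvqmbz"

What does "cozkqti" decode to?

This is an affine cipher: with a=0,…,z=25, each position x becomes (15x+0) mod 26.
Undoing it on cozkqti: c(2)→7·(2−0)≡14=o; o(14)→7·(14−0)≡20=u; z(25)→7·(25−0)≡19=t; k(10)→7·(10−0)≡18=s; q(16)→7·(16−0)≡8=i; t(19)→7·(19−0)≡3=d; i(8)→7·(8−0)≡4=e (all mod 26).

outside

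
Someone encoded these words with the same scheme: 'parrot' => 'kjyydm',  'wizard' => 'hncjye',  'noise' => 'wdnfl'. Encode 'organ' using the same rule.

dyzjw

p(15)→k(10) and a(0)→j(9) fit y≡7x+9 (mod 26); the inverse of 7 mod 26 is 15. Treating letters as 0–25, the rule is x ↦ 7x + 9 (mod 26).
For organ: o(14)→7·14+9≡3=d; r(17)→7·17+9≡24=y; g(6)→7·6+9≡25=z; a(0)→7·0+9≡9=j; n(13)→7·13+9≡22=w (all mod 26).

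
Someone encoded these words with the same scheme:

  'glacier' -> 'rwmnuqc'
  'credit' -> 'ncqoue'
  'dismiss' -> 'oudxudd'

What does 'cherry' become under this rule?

nsqccj

The shift depends on letter class: consonant g→r is +11, but vowel a→m is +12. Two shifts are in play — +12 for a/e/i/o/u, +11 for every other letter.
On cherry: c(cons)+11=n, h(cons)+11=s, e(vowel)+12=q, r(cons)+11=c, r(cons)+11=c, y(cons)+11=j.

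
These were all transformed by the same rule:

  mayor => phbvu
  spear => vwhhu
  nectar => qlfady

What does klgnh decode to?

hedge

A repeating key of period 2 is used — shifts +3, +7 over and over.
Undoing it on klgnh: k−3=h, l−7=e, g−3=d, n−7=g, h−3=e.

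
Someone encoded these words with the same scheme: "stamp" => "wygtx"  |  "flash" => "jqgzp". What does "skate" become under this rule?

wpgam

In stamp: s→w is +4, t→y is +5, a→g is +6, m→t is +7 — the shift increases by 1 each position. The shift increases by 1 at each position, starting from +4: 4, 5, 6, ….
Applying it to skate: s+4=w, k+5=p, a+6=g, t+7=a, e+8=m.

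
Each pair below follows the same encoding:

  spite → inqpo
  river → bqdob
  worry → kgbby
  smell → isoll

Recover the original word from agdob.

cover

This is an affine cipher: with a=0,…,z=25, each position x becomes (7x+12) mod 26.
Undoing it on agdob: a(0)→15·(0−12)≡2=c; g(6)→15·(6−12)≡14=o; d(3)→15·(3−12)≡21=v; o(14)→15·(14−12)≡4=e; b(1)→15·(1−12)≡17=r (all mod 26).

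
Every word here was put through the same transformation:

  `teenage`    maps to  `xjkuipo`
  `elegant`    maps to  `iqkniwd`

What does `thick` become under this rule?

In teenage: t→x is +4, e→j is +5, e→k is +6, n→u is +7 — the shift increases by 1 each position. Letter i (0-indexed) is shifted by i+4, so successive shifts are 4, 5, 6, ….
For thick: t+4=x, h+5=m, i+6=o, c+7=j, k+8=s.

xmojs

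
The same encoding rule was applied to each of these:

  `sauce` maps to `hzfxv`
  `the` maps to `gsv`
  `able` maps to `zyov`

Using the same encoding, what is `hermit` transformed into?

Each pair mirrors across the alphabet (s↔h, a↔z, u↔f): positions sum to 25. This is the alphabet-reversal cipher (Atbash): a becomes z, b becomes y, etc.
On hermit: h↔s, e↔v, r↔i, m↔n, i↔r, t↔g.

svinrg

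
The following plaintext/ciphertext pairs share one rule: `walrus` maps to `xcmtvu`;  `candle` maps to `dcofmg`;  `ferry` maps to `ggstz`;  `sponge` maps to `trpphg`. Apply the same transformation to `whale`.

Shifts by position in walrus: pos 0: w→x (+1), pos 1: a→c (+2), pos 2: l→m (+1), pos 3: r→t (+2) — repeating every 2. It's a Vigenère-style cipher with numeric key [1,2]: position i shifts by key[i mod 2].
Applying it to whale: w+1=x, h+2=j, a+1=b, l+2=n, e+1=f.

xjbnf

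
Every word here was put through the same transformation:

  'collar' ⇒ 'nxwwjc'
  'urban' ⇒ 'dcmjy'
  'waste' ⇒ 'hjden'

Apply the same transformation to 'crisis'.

ncrdrd

The rule splits by letter class: vowels +9, consonants +11.
Applying it to crisis: c(cons)+11=n, r(cons)+11=c, i(vowel)+9=r, s(cons)+11=d, i(vowel)+9=r, s(cons)+11=d.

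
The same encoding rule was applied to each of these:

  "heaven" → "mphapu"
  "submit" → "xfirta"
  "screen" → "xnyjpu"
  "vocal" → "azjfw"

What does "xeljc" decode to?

It's a Vigenère-style cipher with numeric key [5,11,7]: position i shifts by key[i mod 3].
Undoing it on xeljc: x−5=s, e−11=t, l−7=e, j−5=e, c−11=r.

steer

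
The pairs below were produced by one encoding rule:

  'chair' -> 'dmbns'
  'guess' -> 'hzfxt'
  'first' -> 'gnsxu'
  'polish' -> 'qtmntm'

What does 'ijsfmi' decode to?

herald

Shifts by position in chair: pos 0: c→d (+1), pos 1: h→m (+5), pos 2: a→b (+1), pos 3: i→n (+5) — repeating every 2. It's a Vigenère-style cipher with numeric key [1,5]: position i shifts by key[i mod 2].
Decoding ijsfmi: i−1=h, j−5=e, s−1=r, f−5=a, m−1=l, i−5=d.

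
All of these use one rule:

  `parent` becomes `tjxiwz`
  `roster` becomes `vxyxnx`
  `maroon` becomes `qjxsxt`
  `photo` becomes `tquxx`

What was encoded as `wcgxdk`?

Shifts by position in parent: pos 0: p→t (+4), pos 1: a→j (+9), pos 2: r→x (+6), pos 3: e→i (+4), pos 4: n→w (+9), pos 5: t→z (+6) — repeating every 3. The shifts repeat in a cycle of length 3: positions 0,1,… shift by +4, +9, +6, then the pattern repeats.
Undoing it on wcgxdk: w−4=s, c−9=t, g−6=a, x−4=t, d−9=u, k−6=e.

statue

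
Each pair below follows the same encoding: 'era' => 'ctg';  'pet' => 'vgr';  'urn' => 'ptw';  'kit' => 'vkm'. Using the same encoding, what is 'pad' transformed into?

Read the word backwards and shift each letter +2.
On pad: reverse → dap; then shift: d+2=f, a+2=c, p+2=r.

fcr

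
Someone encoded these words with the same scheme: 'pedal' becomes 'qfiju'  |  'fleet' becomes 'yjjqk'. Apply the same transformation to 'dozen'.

The output letters match the input read backwards, each shifted +5: pedal reversed is ladep. Read the word backwards and shift each letter +5.
For dozen: reverse → nezod; then shift: n+5=s, e+5=j, z+5=e, o+5=t, d+5=i.

sjeti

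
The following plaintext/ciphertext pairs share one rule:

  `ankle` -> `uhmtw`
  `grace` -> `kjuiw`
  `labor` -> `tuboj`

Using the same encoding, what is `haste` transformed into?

ruqxw

a(0)→u(20) and n(13)→h(7) fit y≡7x+20 (mod 26); the inverse of 7 mod 26 is 15. Each letter's alphabet position (a=0..z=25) is mapped through 7·x+20 mod 26 — an affine cipher.
On haste: h(7)→7·7+20≡17=r; a(0)→7·0+20≡20=u; s(18)→7·18+20≡16=q; t(19)→7·19+20≡23=x; e(4)→7·4+20≡22=w (all mod 26).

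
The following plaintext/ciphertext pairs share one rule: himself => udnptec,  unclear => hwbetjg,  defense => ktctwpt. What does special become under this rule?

potbdje

h(7)→u(20) and i(8)→d(3) fit y≡9x+9 (mod 26); the inverse of 9 mod 26 is 3. Treating letters as 0–25, the rule is x ↦ 9x + 9 (mod 26).
On special: s(18)→9·18+9≡15=p; p(15)→9·15+9≡14=o; e(4)→9·4+9≡19=t; c(2)→9·2+9≡1=b; i(8)→9·8+9≡3=d; a(0)→9·0+9≡9=j; l(11)→9·11+9≡4=e (all mod 26).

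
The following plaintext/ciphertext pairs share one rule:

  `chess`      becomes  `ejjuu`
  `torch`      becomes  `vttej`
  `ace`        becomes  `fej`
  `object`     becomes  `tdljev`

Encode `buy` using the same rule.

dza

The shift depends on letter class: consonant c→e is +2, but vowel e→j is +5. The rule splits by letter class: vowels +5, consonants +2.
Applying it to buy: b(cons)+2=d, u(vowel)+5=z, y(cons)+2=a.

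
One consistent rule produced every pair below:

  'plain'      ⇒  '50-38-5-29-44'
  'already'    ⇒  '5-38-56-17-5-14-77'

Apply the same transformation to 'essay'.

Each letter becomes 3×(its alphabet position, a=1..z=26) + 2.
On essay: e=5→17, s=19→59, s=19→59, a=1→5, y=25→77.

17-59-59-5-77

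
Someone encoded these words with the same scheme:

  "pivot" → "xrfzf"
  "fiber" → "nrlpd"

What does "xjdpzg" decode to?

patent

Letter i (0-indexed) is shifted by i+8, so successive shifts are 8, 9, 10, ….
Decoding xjdpzg: x−8=p, j−9=a, d−10=t, p−11=e, z−12=n, g−13=t.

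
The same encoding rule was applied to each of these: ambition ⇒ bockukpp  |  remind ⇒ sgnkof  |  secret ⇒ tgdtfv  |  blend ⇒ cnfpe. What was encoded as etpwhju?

drought

Shifts by position in ambition: pos 0: a→b (+1), pos 1: m→o (+2), pos 2: b→c (+1), pos 3: i→k (+2) — repeating every 2. It's a Vigenère-style cipher with numeric key [1,2]: position i shifts by key[i mod 2].
Decoding etpwhju: e−1=d, t−2=r, p−1=o, w−2=u, h−1=g, j−2=h, u−1=t.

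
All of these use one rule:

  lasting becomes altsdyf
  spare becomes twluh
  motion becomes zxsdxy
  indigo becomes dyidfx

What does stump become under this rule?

Each letter's alphabet position (a=0..z=25) is mapped through 25·x+11 mod 26 — an affine cipher.
For stump: s(18)→25·18+11≡19=t; t(19)→25·19+11≡18=s; u(20)→25·20+11≡17=r; m(12)→25·12+11≡25=z; p(15)→25·15+11≡22=w (all mod 26).

tsrzw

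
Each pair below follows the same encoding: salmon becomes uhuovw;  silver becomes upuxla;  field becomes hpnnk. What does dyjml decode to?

brake

Shifts by position in salmon: pos 0: s→u (+2), pos 1: a→h (+7), pos 2: l→u (+9), pos 3: m→o (+2), pos 4: o→v (+7), pos 5: n→w (+9) — repeating every 3. A repeating key of period 3 is used — shifts +2, +7, +9 over and over.
Undoing it on dyjml: d−2=b, y−7=r, j−9=a, m−2=k, l−7=e.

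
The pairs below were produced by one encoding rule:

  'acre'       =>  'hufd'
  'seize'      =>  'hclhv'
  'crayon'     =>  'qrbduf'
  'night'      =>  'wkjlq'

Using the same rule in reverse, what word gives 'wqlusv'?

The output letters match the input read backwards, each shifted +3: acre reversed is erca. The word is reversed, then every letter is shifted forward by 3.
Undoing it on wqlusv: shift back: w−3=t, q−3=n, l−3=i, u−3=r, s−3=p, v−3=s → tnirps; then reverse → sprint.

sprint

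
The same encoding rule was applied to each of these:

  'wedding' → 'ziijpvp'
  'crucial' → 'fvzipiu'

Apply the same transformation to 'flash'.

ipfyo

The shift increases by 1 at each position, starting from +3: 3, 4, 5, ….
For flash: f+3=i, l+4=p, a+5=f, s+6=y, h+7=o.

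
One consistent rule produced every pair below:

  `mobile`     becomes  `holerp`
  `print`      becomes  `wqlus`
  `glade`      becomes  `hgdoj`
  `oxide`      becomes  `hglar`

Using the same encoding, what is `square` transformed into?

hudxtv

Two steps: reverse the string, then apply a Caesar shift of +3.
For square: reverse → erauqs; then shift: e+3=h, r+3=u, a+3=d, u+3=x, q+3=t, s+3=v.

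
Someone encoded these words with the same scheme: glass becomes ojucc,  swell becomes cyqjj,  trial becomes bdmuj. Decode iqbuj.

metal

g(6)→o(14) and l(11)→j(9) fit y≡25x+20 (mod 26); the inverse of 25 mod 26 is 25. This is an affine cipher: with a=0,…,z=25, each position x becomes (25x+20) mod 26.
Reversing it on iqbuj: i(8)→25·(8−20)≡12=m; q(16)→25·(16−20)≡4=e; b(1)→25·(1−20)≡19=t; u(20)→25·(20−20)≡0=a; j(9)→25·(9−20)≡11=l (all mod 26).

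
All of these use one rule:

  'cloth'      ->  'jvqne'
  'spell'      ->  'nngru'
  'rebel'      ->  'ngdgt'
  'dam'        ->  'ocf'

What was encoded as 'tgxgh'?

fever

The word is reversed, then every letter is shifted forward by 2.
Decoding tgxgh: shift back: t−2=r, g−2=e, x−2=v, g−2=e, h−2=f → revef; then reverse → fever.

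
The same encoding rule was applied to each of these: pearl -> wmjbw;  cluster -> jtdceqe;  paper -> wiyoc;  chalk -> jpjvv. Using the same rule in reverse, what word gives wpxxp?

phone

The shift increases by 1 at each position, starting from +7: 7, 8, 9, ….
Reversing it on wpxxp: w−7=p, p−8=h, x−9=o, x−10=n, p−11=e.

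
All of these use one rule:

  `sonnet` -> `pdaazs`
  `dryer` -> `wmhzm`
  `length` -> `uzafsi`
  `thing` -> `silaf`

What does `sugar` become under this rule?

s(18)→p(15) and o(14)→d(3) fit y≡3x+13 (mod 26); the inverse of 3 mod 26 is 9. Treating letters as 0–25, the rule is x ↦ 3x + 13 (mod 26).
Applying it to sugar: s(18)→3·18+13≡15=p; u(20)→3·20+13≡21=v; g(6)→3·6+13≡5=f; a(0)→3·0+13≡13=n; r(17)→3·17+13≡12=m (all mod 26).

pvfnm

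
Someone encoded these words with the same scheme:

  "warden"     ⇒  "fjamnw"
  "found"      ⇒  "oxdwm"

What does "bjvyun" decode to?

sample

Compare letters: w→f is +9, a→j is +9, r→a is +9 — a constant shift. It's a constant shift of +9 (ROT9).
Undoing it on bjvyun: b−9=s, j−9=a, v−9=m, y−9=p, u−9=l, n−9=e.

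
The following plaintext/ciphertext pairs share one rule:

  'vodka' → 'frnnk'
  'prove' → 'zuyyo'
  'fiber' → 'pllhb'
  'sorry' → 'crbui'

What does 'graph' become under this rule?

Shifts by position in vodka: pos 0: v→f (+10), pos 1: o→r (+3), pos 2: d→n (+10), pos 3: k→n (+3) — repeating every 2. The shifts repeat in a cycle of length 2: positions 0,1,… shift by +10, +3, then the pattern repeats.
On graph: g+10=q, r+3=u, a+10=k, p+3=s, h+10=r.

quksr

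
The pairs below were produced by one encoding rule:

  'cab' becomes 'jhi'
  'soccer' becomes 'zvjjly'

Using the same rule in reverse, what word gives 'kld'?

dew

Compare letters: c→j is +7, a→h is +7, b→i is +7 — a constant shift. Each letter is shifted forward by 7 in the alphabet (a Caesar shift of +7).
Decoding kld: k−7=d, l−7=e, d−7=w.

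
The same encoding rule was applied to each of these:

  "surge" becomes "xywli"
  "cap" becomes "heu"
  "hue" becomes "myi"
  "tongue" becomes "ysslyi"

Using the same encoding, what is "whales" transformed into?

The shift depends on letter class: consonant s→x is +5, but vowel u→y is +4. Vowels shift forward by 4 and consonants shift forward by 5.
On whales: w(cons)+5=b, h(cons)+5=m, a(vowel)+4=e, l(cons)+5=q, e(vowel)+4=i, s(cons)+5=x.

bmeqix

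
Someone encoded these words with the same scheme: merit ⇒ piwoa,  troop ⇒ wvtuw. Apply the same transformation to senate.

visgam

In merit: m→p is +3, e→i is +4, r→w is +5, i→o is +6 — the shift increases by 1 each position. The shift increases by 1 at each position, starting from +3: 3, 4, 5, ….
On senate: s+3=v, e+4=i, n+5=s, a+6=g, t+7=a, e+8=m.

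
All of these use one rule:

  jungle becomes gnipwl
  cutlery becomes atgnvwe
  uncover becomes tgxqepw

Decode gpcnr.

plane

The output letters match the input read backwards, each shifted +2: jungle reversed is elgnuj. The word is reversed, then every letter is shifted forward by 2.
Undoing it on gpcnr: shift back: g−2=e, p−2=n, c−2=a, n−2=l, r−2=p → enalp; then reverse → plane.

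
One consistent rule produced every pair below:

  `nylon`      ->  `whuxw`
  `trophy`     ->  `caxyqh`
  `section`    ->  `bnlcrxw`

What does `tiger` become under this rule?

crpna

Compare letters: n→w is +9, y→h is +9, l→u is +9 — a constant shift. Every letter moves 9 places later in the alphabet, wrapping around z→a.
For tiger: t+9=c, i+9=r, g+9=p, e+9=n, r+9=a.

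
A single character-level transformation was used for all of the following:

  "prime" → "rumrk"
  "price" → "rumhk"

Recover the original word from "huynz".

In prime: p→r is +2, r→u is +3, i→m is +4, m→r is +5 — the shift increases by 1 each position. Letter i (0-indexed) is shifted by i+2, so successive shifts are 2, 3, 4, ….
Reversing it on huynz: h−2=f, u−3=r, y−4=u, n−5=i, z−6=t.

fruit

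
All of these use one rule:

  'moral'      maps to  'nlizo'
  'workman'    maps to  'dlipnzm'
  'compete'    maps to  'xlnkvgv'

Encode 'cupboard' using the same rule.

This is the alphabet-reversal cipher (Atbash): a becomes z, b becomes y, etc.
Applying it to cupboard: c↔x, u↔f, p↔k, b↔y, o↔l, a↔z, r↔i, d↔w.

xfkylziw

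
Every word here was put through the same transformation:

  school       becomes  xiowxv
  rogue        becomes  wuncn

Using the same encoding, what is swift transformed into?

xcpnc

In school: s→x is +5, c→i is +6, h→o is +7, o→w is +8 — the shift increases by 1 each position. The shift increases by 1 at each position, starting from +5: 5, 6, 7, ….
Applying it to swift: s+5=x, w+6=c, i+7=p, f+8=n, t+9=c.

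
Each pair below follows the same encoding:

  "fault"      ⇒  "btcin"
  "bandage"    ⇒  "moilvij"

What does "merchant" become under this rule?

The output letters match the input read backwards, each shifted +8: fault reversed is tluaf. Two steps: reverse the string, then apply a Caesar shift of +8.
For merchant: reverse → tnahcrem; then shift: t+8=b, n+8=v, a+8=i, h+8=p, c+8=k, r+8=z, e+8=m, m+8=u.

bvipkzmu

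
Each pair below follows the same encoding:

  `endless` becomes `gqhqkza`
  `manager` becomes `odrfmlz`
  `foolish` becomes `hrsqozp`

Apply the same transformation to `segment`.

uhkrkub

In endless: e→g is +2, n→q is +3, d→h is +4, l→q is +5 — the shift increases by 1 each position. Each letter shifts forward by (position + 2), i.e. 2, 3, 4, … — the shift grows by one for each successive letter.
On segment: s+2=u, e+3=h, g+4=k, m+5=r, e+6=k, n+7=u, t+8=b.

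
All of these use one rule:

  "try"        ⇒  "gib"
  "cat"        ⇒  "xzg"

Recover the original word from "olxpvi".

locker

Each pair mirrors across the alphabet (t↔g, r↔i, y↔b): positions sum to 25. Each letter is replaced by its mirror in the alphabet: a↔z, b↔y, c↔x, and so on (the Atbash cipher).
Reversing it on olxpvi: o↔l, l↔o, x↔c, p↔k, v↔e, i↔r.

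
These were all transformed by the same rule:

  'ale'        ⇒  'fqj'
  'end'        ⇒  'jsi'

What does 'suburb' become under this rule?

xzgzwg

Compare letters: a→f is +5, l→q is +5, e→j is +5 — a constant shift. It's a constant shift of +5 (ROT5).
Applying it to suburb: s+5=x, u+5=z, b+5=g, u+5=z, r+5=w, b+5=g.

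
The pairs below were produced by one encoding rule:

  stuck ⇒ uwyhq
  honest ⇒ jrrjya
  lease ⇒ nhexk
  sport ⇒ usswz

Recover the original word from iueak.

grave

Letter i (0-indexed) is shifted by i+2, so successive shifts are 2, 3, 4, ….
Undoing it on iueak: i−2=g, u−3=r, e−4=a, a−5=v, k−6=e.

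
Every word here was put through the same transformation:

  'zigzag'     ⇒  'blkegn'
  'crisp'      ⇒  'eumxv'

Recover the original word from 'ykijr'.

wheel

In zigzag: z→b is +2, i→l is +3, g→k is +4, z→e is +5 — the shift increases by 1 each position. Letter i (0-indexed) is shifted by i+2, so successive shifts are 2, 3, 4, ….
Reversing it on ykijr: y−2=w, k−3=h, i−4=e, j−5=e, r−6=l.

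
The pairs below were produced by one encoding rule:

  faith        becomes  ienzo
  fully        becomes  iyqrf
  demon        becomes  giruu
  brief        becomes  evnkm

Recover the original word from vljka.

Each letter shifts forward by (position + 3), i.e. 3, 4, 5, … — the shift grows by one for each successive letter.
Reversing it on vljka: v−3=s, l−4=h, j−5=e, k−6=e, a−7=t.

sheet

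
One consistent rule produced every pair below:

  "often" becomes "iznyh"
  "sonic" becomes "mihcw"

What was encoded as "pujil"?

vapor

Compare letters: o→i is +20, f→z is +20, t→n is +20 — a constant shift. This is a Caesar cipher with shift 20.
Decoding pujil: p−20=v, u−20=a, j−20=p, i−20=o, l−20=r.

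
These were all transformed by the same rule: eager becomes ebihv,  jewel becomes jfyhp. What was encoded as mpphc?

money

Letter i (0-indexed) is shifted by i+0, so successive shifts are 0, 1, 2, ….
Decoding mpphc: m−0=m, p−1=o, p−2=n, h−3=e, c−4=y.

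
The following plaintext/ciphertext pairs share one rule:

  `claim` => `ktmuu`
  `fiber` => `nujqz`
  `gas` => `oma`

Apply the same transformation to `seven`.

The shift depends on letter class: consonant c→k is +8, but vowel a→m is +12. The rule splits by letter class: vowels +12, consonants +8.
On seven: s(cons)+8=a, e(vowel)+12=q, v(cons)+8=d, e(vowel)+12=q, n(cons)+8=v.

aqdqv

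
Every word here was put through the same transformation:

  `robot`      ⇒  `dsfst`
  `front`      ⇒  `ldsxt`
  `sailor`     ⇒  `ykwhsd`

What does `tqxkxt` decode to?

tenant

r(17)→d(3) and o(14)→s(18) fit y≡21x+10 (mod 26); the inverse of 21 mod 26 is 5. Each letter's alphabet position (a=0..z=25) is mapped through 21·x+10 mod 26 — an affine cipher.
Undoing it on tqxkxt: t(19)→5·(19−10)≡19=t; q(16)→5·(16−10)≡4=e; x(23)→5·(23−10)≡13=n; k(10)→5·(10−10)≡0=a; x(23)→5·(23−10)≡13=n; t(19)→5·(19−10)≡19=t (all mod 26).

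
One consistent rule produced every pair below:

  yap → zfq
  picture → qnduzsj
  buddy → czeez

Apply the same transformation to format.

The rule splits by letter class: vowels +5, consonants +1.
On format: f(cons)+1=g, o(vowel)+5=t, r(cons)+1=s, m(cons)+1=n, a(vowel)+5=f, t(cons)+1=u.

gtsnfu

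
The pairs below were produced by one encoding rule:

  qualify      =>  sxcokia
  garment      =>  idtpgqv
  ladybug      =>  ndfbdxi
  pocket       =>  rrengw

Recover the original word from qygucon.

Shifts by position in qualify: pos 0: q→s (+2), pos 1: u→x (+3), pos 2: a→c (+2), pos 3: l→o (+3) — repeating every 2. The shifts repeat in a cycle of length 2: positions 0,1,… shift by +2, +3, then the pattern repeats.
Reversing it on qygucon: q−2=o, y−3=v, g−2=e, u−3=r, c−2=a, o−3=l, n−2=l.

overall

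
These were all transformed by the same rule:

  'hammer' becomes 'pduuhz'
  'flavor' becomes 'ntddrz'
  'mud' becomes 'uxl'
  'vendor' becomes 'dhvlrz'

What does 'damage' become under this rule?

ldudoh

The shift depends on letter class: consonant h→p is +8, but vowel a→d is +3. Vowels shift forward by 3 and consonants shift forward by 8.
For damage: d(cons)+8=l, a(vowel)+3=d, m(cons)+8=u, a(vowel)+3=d, g(cons)+8=o, e(vowel)+3=h.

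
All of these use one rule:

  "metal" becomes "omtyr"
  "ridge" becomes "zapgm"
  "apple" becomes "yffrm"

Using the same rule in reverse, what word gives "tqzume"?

This is an affine cipher: with a=0,…,z=25, each position x becomes (23x+24) mod 26.
Reversing it on tqzume: t(19)→17·(19−24)≡19=t; q(16)→17·(16−24)≡20=u; z(25)→17·(25−24)≡17=r; u(20)→17·(20−24)≡10=k; m(12)→17·(12−24)≡4=e; e(4)→17·(4−24)≡24=y (all mod 26).

turkey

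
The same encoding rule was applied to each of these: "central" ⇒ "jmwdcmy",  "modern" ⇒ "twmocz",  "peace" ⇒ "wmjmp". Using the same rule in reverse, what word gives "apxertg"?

thought

Each letter shifts forward by (position + 7), i.e. 7, 8, 9, … — the shift grows by one for each successive letter.
Decoding apxertg: a−7=t, p−8=h, x−9=o, e−10=u, r−11=g, t−12=h, g−13=t.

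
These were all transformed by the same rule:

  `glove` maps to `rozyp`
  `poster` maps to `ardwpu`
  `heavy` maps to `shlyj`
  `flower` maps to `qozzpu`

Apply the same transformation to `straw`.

Shifts by position in glove: pos 0: g→r (+11), pos 1: l→o (+3), pos 2: o→z (+11), pos 3: v→y (+3) — repeating every 2. The shifts repeat in a cycle of length 2: positions 0,1,… shift by +11, +3, then the pattern repeats.
On straw: s+11=d, t+3=w, r+11=c, a+3=d, w+11=h.

dwcdh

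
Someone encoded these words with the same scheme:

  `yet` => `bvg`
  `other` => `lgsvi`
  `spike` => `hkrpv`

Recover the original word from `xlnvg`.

Each pair mirrors across the alphabet (y↔b, e↔v, t↔g): positions sum to 25. This is the alphabet-reversal cipher (Atbash): a becomes z, b becomes y, etc.
Decoding xlnvg: x↔c, l↔o, n↔m, v↔e, g↔t.

comet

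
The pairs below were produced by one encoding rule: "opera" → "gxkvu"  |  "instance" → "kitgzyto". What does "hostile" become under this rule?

krozyun

The word is reversed, then every letter is shifted forward by 6.
On hostile: reverse → elitsoh; then shift: e+6=k, l+6=r, i+6=o, t+6=z, s+6=y, o+6=u, h+6=n.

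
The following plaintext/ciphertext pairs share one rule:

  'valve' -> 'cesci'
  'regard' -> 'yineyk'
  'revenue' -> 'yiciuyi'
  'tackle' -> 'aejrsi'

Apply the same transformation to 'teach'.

The shift depends on letter class: consonant v→c is +7, but vowel a→e is +4. The rule splits by letter class: vowels +4, consonants +7.
On teach: t(cons)+7=a, e(vowel)+4=i, a(vowel)+4=e, c(cons)+7=j, h(cons)+7=o.

aiejo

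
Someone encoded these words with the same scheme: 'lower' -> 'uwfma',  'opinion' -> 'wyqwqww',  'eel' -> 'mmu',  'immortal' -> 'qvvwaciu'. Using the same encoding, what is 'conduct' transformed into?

The shift depends on letter class: consonant l→u is +9, but vowel o→w is +8. Two shifts are in play — +8 for a/e/i/o/u, +9 for every other letter.
Applying it to conduct: c(cons)+9=l, o(vowel)+8=w, n(cons)+9=w, d(cons)+9=m, u(vowel)+8=c, c(cons)+9=l, t(cons)+9=c.

lwwmclc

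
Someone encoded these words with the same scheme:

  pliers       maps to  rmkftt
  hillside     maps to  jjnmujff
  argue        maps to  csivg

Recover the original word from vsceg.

A repeating key of period 2 is used — shifts +2, +1 over and over.
Reversing it on vsceg: v−2=t, s−1=r, c−2=a, e−1=d, g−2=e.

trade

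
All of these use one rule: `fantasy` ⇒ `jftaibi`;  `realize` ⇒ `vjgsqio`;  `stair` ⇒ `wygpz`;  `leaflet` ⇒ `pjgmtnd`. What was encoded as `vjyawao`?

restore

In fantasy: f→j is +4, a→f is +5, n→t is +6, t→a is +7 — the shift increases by 1 each position. The shift increases by 1 at each position, starting from +4: 4, 5, 6, ….
Decoding vjyawao: v−4=r, j−5=e, y−6=s, a−7=t, w−8=o, a−9=r, o−10=e.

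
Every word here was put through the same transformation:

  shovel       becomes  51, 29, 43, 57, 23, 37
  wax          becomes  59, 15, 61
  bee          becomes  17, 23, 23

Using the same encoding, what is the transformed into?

s(#19)→51 and h(#8)→29: differences scale by 2, so n = 2·pos + 13. With a=1..z=26, the number is 2·pos + 13.
Applying it to the: t=20→53, h=8→29, e=5→23.

53, 29, 23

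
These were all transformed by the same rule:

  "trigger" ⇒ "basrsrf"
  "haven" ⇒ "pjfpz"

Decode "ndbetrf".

In trigger: t→b is +8, r→a is +9, i→s is +10, g→r is +11 — the shift increases by 1 each position. Each letter shifts forward by (position + 8), i.e. 8, 9, 10, … — the shift grows by one for each successive letter.
Decoding ndbetrf: n−8=f, d−9=u, b−10=r, e−11=t, t−12=h, r−13=e, f−14=r.

further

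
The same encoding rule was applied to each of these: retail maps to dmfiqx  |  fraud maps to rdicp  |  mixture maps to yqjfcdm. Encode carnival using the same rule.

Vowels shift forward by 8 and consonants shift forward by 12.
On carnival: c(cons)+12=o, a(vowel)+8=i, r(cons)+12=d, n(cons)+12=z, i(vowel)+8=q, v(cons)+12=h, a(vowel)+8=i, l(cons)+12=x.

oidzqhix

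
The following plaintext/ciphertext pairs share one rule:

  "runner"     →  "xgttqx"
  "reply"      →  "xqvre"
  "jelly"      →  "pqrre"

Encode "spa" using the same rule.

yvm

The shift depends on letter class: consonant r→x is +6, but vowel u→g is +12. Two shifts are in play — +12 for a/e/i/o/u, +6 for every other letter.
For spa: s(cons)+6=y, p(cons)+6=v, a(vowel)+12=m.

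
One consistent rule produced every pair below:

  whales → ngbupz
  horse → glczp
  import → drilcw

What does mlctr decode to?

w(22)→n(13) and h(7)→g(6) fit y≡23x+1 (mod 26); the inverse of 23 mod 26 is 17. Treating letters as 0–25, the rule is x ↦ 23x + 1 (mod 26).
Undoing it on mlctr: m(12)→17·(12−1)≡5=f; l(11)→17·(11−1)≡14=o; c(2)→17·(2−1)≡17=r; t(19)→17·(19−1)≡20=u; r(17)→17·(17−1)≡12=m (all mod 26).

forum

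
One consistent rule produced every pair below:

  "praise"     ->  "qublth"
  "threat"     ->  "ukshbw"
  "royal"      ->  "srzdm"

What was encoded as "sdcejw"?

The shifts repeat in a cycle of length 2: positions 0,1,… shift by +1, +3, then the pattern repeats.
Decoding sdcejw: s−1=r, d−3=a, c−1=b, e−3=b, j−1=i, w−3=t.

rabbit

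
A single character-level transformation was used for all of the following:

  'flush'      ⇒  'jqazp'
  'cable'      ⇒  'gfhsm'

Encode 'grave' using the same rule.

In flush: f→j is +4, l→q is +5, u→a is +6, s→z is +7 — the shift increases by 1 each position. Each letter shifts forward by (position + 4), i.e. 4, 5, 6, … — the shift grows by one for each successive letter.
On grave: g+4=k, r+5=w, a+6=g, v+7=c, e+8=m.

kwgcm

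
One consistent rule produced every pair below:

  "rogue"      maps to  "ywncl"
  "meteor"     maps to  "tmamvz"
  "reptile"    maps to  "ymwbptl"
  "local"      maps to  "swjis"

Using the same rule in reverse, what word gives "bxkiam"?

Shifts by position in rogue: pos 0: r→y (+7), pos 1: o→w (+8), pos 2: g→n (+7), pos 3: u→c (+8) — repeating every 2. The shifts repeat in a cycle of length 2: positions 0,1,… shift by +7, +8, then the pattern repeats.
Reversing it on bxkiam: b−7=u, x−8=p, k−7=d, i−8=a, a−7=t, m−8=e.

update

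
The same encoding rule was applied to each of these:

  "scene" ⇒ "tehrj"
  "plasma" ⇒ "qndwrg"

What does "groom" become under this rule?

htrsr

In scene: s→t is +1, c→e is +2, e→h is +3, n→r is +4 — the shift increases by 1 each position. Each letter shifts forward by (position + 1), i.e. 1, 2, 3, … — the shift grows by one for each successive letter.
On groom: g+1=h, r+2=t, o+3=r, o+4=s, m+5=r.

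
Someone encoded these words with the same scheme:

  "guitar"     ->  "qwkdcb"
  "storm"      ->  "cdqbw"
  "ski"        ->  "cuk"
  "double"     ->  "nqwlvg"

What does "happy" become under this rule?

rczzi

The shift depends on letter class: consonant g→q is +10, but vowel u→w is +2. Two shifts are in play — +2 for a/e/i/o/u, +10 for every other letter.
On happy: h(cons)+10=r, a(vowel)+2=c, p(cons)+10=z, p(cons)+10=z, y(cons)+10=i.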